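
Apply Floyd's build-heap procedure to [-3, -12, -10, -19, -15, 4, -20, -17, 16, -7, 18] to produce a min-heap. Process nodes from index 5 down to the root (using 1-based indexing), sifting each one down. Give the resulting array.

sift down from index 5: already satisfies heap property
sift down from index 4: already satisfies heap property
sift down from index 3:
  -10 vs smaller child -20 at index 7, swap → [-3, -12, -20, -19, -15, 4, -10, -17, 16, -7, 18]
sift down from index 2:
  -12 vs smaller child -19 at index 4, swap → [-3, -19, -20, -12, -15, 4, -10, -17, 16, -7, 18]
  -12 vs smaller child -17 at index 8, swap → [-3, -19, -20, -17, -15, 4, -10, -12, 16, -7, 18]
sift down from index 1:
  -3 vs smaller child -20 at index 3, swap → [-20, -19, -3, -17, -15, 4, -10, -12, 16, -7, 18]
  -3 vs smaller child -10 at index 7, swap → [-20, -19, -10, -17, -15, 4, -3, -12, 16, -7, 18]

[-20, -19, -10, -17, -15, 4, -3, -12, 16, -7, 18]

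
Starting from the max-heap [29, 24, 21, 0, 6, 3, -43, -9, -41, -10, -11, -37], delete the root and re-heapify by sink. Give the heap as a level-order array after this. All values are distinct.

remove root 29; move last element -37 to root → [-37, 24, 21, 0, 6, 3, -43, -9, -41, -10, -11]
-37 vs larger child 24 at index 1, swap → [24, -37, 21, 0, 6, 3, -43, -9, -41, -10, -11]
-37 vs larger child 6 at index 4, swap → [24, 6, 21, 0, -37, 3, -43, -9, -41, -10, -11]
-37 vs larger child -10 at index 9, swap → [24, 6, 21, 0, -10, 3, -43, -9, -41, -37, -11]

[24, 6, 21, 0, -10, 3, -43, -9, -41, -37, -11]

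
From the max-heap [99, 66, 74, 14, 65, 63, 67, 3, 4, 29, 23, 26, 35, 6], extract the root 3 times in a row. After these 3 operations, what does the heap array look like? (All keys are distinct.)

extract-max #1 returns 99:
  remove root 99; move last element 6 to root → [6, 66, 74, 14, 65, 63, 67, 3, 4, 29, 23, 26, 35]
  6 vs larger child 74 at index 2, swap → [74, 66, 6, 14, 65, 63, 67, 3, 4, 29, 23, 26, 35]
  6 vs larger child 67 at index 6, swap → [74, 66, 67, 14, 65, 63, 6, 3, 4, 29, 23, 26, 35]
extract-max #2 returns 74:
  remove root 74; move last element 35 to root → [35, 66, 67, 14, 65, 63, 6, 3, 4, 29, 23, 26]
  35 vs larger child 67 at index 2, swap → [67, 66, 35, 14, 65, 63, 6, 3, 4, 29, 23, 26]
  35 vs larger child 63 at index 5, swap → [67, 66, 63, 14, 65, 35, 6, 3, 4, 29, 23, 26]
extract-max #3 returns 67:
  remove root 67; move last element 26 to root → [26, 66, 63, 14, 65, 35, 6, 3, 4, 29, 23]
  26 vs larger child 66 at index 1, swap → [66, 26, 63, 14, 65, 35, 6, 3, 4, 29, 23]
  26 vs larger child 65 at index 4, swap → [66, 65, 63, 14, 26, 35, 6, 3, 4, 29, 23]
  26 vs larger child 29 at index 9, swap → [66, 65, 63, 14, 29, 35, 6, 3, 4, 26, 23]

[66, 65, 63, 14, 29, 35, 6, 3, 4, 26, 23]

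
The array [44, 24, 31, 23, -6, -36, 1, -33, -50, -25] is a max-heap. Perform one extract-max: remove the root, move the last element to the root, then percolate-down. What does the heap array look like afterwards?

[31, 24, 1, 23, -6, -36, -25, -33, -50]

remove root 44; move last element -25 to root → [-25, 24, 31, 23, -6, -36, 1, -33, -50]
-25 vs larger child 31 at index 2, swap → [31, 24, -25, 23, -6, -36, 1, -33, -50]
-25 vs larger child 1 at index 6, swap → [31, 24, 1, 23, -6, -36, -25, -33, -50]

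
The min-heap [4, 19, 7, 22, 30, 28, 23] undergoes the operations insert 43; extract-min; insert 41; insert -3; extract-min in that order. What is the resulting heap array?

[7, 19, 23, 22, 30, 28, 43, 41]

insert 43:
  append 43 at index 7 → [4, 19, 7, 22, 30, 28, 23, 43] (no swap needed)
extract-min → returns 4:
  remove root 4; move last element 43 to root → [43, 19, 7, 22, 30, 28, 23]
  43 vs smaller child 7 at index 2, swap → [7, 19, 43, 22, 30, 28, 23]
  43 vs smaller child 23 at index 6, swap → [7, 19, 23, 22, 30, 28, 43]
insert 41:
  append 41 at index 7 → [7, 19, 23, 22, 30, 28, 43, 41] (no swap needed)
insert -3:
  append -3 at index 8 → [7, 19, 23, 22, 30, 28, 43, 41, -3]
  -3 < parent 22 at index 3, swap → [7, 19, 23, -3, 30, 28, 43, 41, 22]
  -3 < parent 19 at index 1, swap → [7, -3, 23, 19, 30, 28, 43, 41, 22]
  -3 < parent 7 at index 0, swap → [-3, 7, 23, 19, 30, 28, 43, 41, 22]
extract-min → returns -3:
  remove root -3; move last element 22 to root → [22, 7, 23, 19, 30, 28, 43, 41]
  22 vs smaller child 7 at index 1, swap → [7, 22, 23, 19, 30, 28, 43, 41]
  22 vs smaller child 19 at index 3, swap → [7, 19, 23, 22, 30, 28, 43, 41]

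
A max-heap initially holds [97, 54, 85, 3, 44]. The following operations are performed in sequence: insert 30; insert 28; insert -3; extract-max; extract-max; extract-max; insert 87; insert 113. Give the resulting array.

[113, 28, 87, 3, -3, 30, 44]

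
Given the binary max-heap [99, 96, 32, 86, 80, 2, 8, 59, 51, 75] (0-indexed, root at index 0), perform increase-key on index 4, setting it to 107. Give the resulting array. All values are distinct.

set index 4 from 80 to 107 → [99, 96, 32, 86, 107, 2, 8, 59, 51, 75]
107 > parent 96 at index 1, swap → [99, 107, 32, 86, 96, 2, 8, 59, 51, 75]
107 > parent 99 at index 0, swap → [107, 99, 32, 86, 96, 2, 8, 59, 51, 75]

[107, 99, 32, 86, 96, 2, 8, 59, 51, 75]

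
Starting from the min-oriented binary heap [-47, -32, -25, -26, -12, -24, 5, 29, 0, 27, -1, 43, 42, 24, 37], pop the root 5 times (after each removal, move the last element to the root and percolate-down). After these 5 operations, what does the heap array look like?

extract-min #1 returns -47:
  remove root -47; move last element 37 to root → [37, -32, -25, -26, -12, -24, 5, 29, 0, 27, -1, 43, 42, 24]
  37 vs smaller child -32 at index 1, swap → [-32, 37, -25, -26, -12, -24, 5, 29, 0, 27, -1, 43, 42, 24]
  37 vs smaller child -26 at index 3, swap → [-32, -26, -25, 37, -12, -24, 5, 29, 0, 27, -1, 43, 42, 24]
  37 vs smaller child 0 at index 8, swap → [-32, -26, -25, 0, -12, -24, 5, 29, 37, 27, -1, 43, 42, 24]
extract-min #2 returns -32:
  remove root -32; move last element 24 to root → [24, -26, -25, 0, -12, -24, 5, 29, 37, 27, -1, 43, 42]
  24 vs smaller child -26 at index 1, swap → [-26, 24, -25, 0, -12, -24, 5, 29, 37, 27, -1, 43, 42]
  24 vs smaller child -12 at index 4, swap → [-26, -12, -25, 0, 24, -24, 5, 29, 37, 27, -1, 43, 42]
  24 vs smaller child -1 at index 10, swap → [-26, -12, -25, 0, -1, -24, 5, 29, 37, 27, 24, 43, 42]
extract-min #3 returns -26:
  remove root -26; move last element 42 to root → [42, -12, -25, 0, -1, -24, 5, 29, 37, 27, 24, 43]
  42 vs smaller child -25 at index 2, swap → [-25, -12, 42, 0, -1, -24, 5, 29, 37, 27, 24, 43]
  42 vs smaller child -24 at index 5, swap → [-25, -12, -24, 0, -1, 42, 5, 29, 37, 27, 24, 43]
extract-min #4 returns -25:
  remove root -25; move last element 43 to root → [43, -12, -24, 0, -1, 42, 5, 29, 37, 27, 24]
  43 vs smaller child -24 at index 2, swap → [-24, -12, 43, 0, -1, 42, 5, 29, 37, 27, 24]
  43 vs smaller child 5 at index 6, swap → [-24, -12, 5, 0, -1, 42, 43, 29, 37, 27, 24]
extract-min #5 returns -24:
  remove root -24; move last element 24 to root → [24, -12, 5, 0, -1, 42, 43, 29, 37, 27]
  24 vs smaller child -12 at index 1, swap → [-12, 24, 5, 0, -1, 42, 43, 29, 37, 27]
  24 vs smaller child -1 at index 4, swap → [-12, -1, 5, 0, 24, 42, 43, 29, 37, 27]

[-12, -1, 5, 0, 24, 42, 43, 29, 37, 27]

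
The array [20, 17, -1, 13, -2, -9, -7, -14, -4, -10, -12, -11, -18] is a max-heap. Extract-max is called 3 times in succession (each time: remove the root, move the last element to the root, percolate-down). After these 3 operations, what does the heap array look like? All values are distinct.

extract-max #1 returns 20:
  remove root 20; move last element -18 to root → [-18, 17, -1, 13, -2, -9, -7, -14, -4, -10, -12, -11]
  -18 vs larger child 17 at index 1, swap → [17, -18, -1, 13, -2, -9, -7, -14, -4, -10, -12, -11]
  -18 vs larger child 13 at index 3, swap → [17, 13, -1, -18, -2, -9, -7, -14, -4, -10, -12, -11]
  -18 vs larger child -4 at index 8, swap → [17, 13, -1, -4, -2, -9, -7, -14, -18, -10, -12, -11]
extract-max #2 returns 17:
  remove root 17; move last element -11 to root → [-11, 13, -1, -4, -2, -9, -7, -14, -18, -10, -12]
  -11 vs larger child 13 at index 1, swap → [13, -11, -1, -4, -2, -9, -7, -14, -18, -10, -12]
  -11 vs larger child -2 at index 4, swap → [13, -2, -1, -4, -11, -9, -7, -14, -18, -10, -12]
  -11 vs larger child -10 at index 9, swap → [13, -2, -1, -4, -10, -9, -7, -14, -18, -11, -12]
extract-max #3 returns 13:
  remove root 13; move last element -12 to root → [-12, -2, -1, -4, -10, -9, -7, -14, -18, -11]
  -12 vs larger child -1 at index 2, swap → [-1, -2, -12, -4, -10, -9, -7, -14, -18, -11]
  -12 vs larger child -7 at index 6, swap → [-1, -2, -7, -4, -10, -9, -12, -14, -18, -11]

[-1, -2, -7, -4, -10, -9, -12, -14, -18, -11]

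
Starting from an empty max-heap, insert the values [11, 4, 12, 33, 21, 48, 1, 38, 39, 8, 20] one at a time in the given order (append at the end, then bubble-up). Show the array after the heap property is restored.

Insert 11:
  append 11 at index 0 → [11] (no swap needed)
Insert 4:
  append 4 at index 1 → [11, 4] (no swap needed)
Insert 12:
  append 12 at index 2 → [11, 4, 12]
  12 > parent 11 at index 0, swap → [12, 4, 11]
Insert 33:
  append 33 at index 3 → [12, 4, 11, 33]
  33 > parent 4 at index 1, swap → [12, 33, 11, 4]
  33 > parent 12 at index 0, swap → [33, 12, 11, 4]
Insert 21:
  append 21 at index 4 → [33, 12, 11, 4, 21]
  21 > parent 12 at index 1, swap → [33, 21, 11, 4, 12]
Insert 48:
  append 48 at index 5 → [33, 21, 11, 4, 12, 48]
  48 > parent 11 at index 2, swap → [33, 21, 48, 4, 12, 11]
  48 > parent 33 at index 0, swap → [48, 21, 33, 4, 12, 11]
Insert 1:
  append 1 at index 6 → [48, 21, 33, 4, 12, 11, 1] (no swap needed)
Insert 38:
  append 38 at index 7 → [48, 21, 33, 4, 12, 11, 1, 38]
  38 > parent 4 at index 3, swap → [48, 21, 33, 38, 12, 11, 1, 4]
  38 > parent 21 at index 1, swap → [48, 38, 33, 21, 12, 11, 1, 4]
Insert 39:
  append 39 at index 8 → [48, 38, 33, 21, 12, 11, 1, 4, 39]
  39 > parent 21 at index 3, swap → [48, 38, 33, 39, 12, 11, 1, 4, 21]
  39 > parent 38 at index 1, swap → [48, 39, 33, 38, 12, 11, 1, 4, 21]
Insert 8:
  append 8 at index 9 → [48, 39, 33, 38, 12, 11, 1, 4, 21, 8] (no swap needed)
Insert 20:
  append 20 at index 10 → [48, 39, 33, 38, 12, 11, 1, 4, 21, 8, 20]
  20 > parent 12 at index 4, swap → [48, 39, 33, 38, 20, 11, 1, 4, 21, 8, 12]

[48, 39, 33, 38, 20, 11, 1, 4, 21, 8, 12]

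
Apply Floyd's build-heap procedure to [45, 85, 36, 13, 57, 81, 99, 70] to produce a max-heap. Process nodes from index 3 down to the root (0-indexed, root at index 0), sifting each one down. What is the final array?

[99, 85, 81, 70, 57, 45, 36, 13]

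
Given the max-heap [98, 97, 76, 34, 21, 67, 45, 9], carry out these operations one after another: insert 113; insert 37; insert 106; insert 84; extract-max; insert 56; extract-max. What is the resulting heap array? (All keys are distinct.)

[98, 97, 84, 56, 67, 76, 45, 9, 34, 21, 37]

insert 113:
  append 113 at index 8 → [98, 97, 76, 34, 21, 67, 45, 9, 113]
  113 > parent 34 at index 3, swap → [98, 97, 76, 113, 21, 67, 45, 9, 34]
  113 > parent 97 at index 1, swap → [98, 113, 76, 97, 21, 67, 45, 9, 34]
  113 > parent 98 at index 0, swap → [113, 98, 76, 97, 21, 67, 45, 9, 34]
insert 37:
  append 37 at index 9 → [113, 98, 76, 97, 21, 67, 45, 9, 34, 37]
  37 > parent 21 at index 4, swap → [113, 98, 76, 97, 37, 67, 45, 9, 34, 21]
insert 106:
  append 106 at index 10 → [113, 98, 76, 97, 37, 67, 45, 9, 34, 21, 106]
  106 > parent 37 at index 4, swap → [113, 98, 76, 97, 106, 67, 45, 9, 34, 21, 37]
  106 > parent 98 at index 1, swap → [113, 106, 76, 97, 98, 67, 45, 9, 34, 21, 37]
insert 84:
  append 84 at index 11 → [113, 106, 76, 97, 98, 67, 45, 9, 34, 21, 37, 84]
  84 > parent 67 at index 5, swap → [113, 106, 76, 97, 98, 84, 45, 9, 34, 21, 37, 67]
  84 > parent 76 at index 2, swap → [113, 106, 84, 97, 98, 76, 45, 9, 34, 21, 37, 67]
extract-max → returns 113:
  remove root 113; move last element 67 to root → [67, 106, 84, 97, 98, 76, 45, 9, 34, 21, 37]
  67 vs larger child 106 at index 1, swap → [106, 67, 84, 97, 98, 76, 45, 9, 34, 21, 37]
  67 vs larger child 98 at index 4, swap → [106, 98, 84, 97, 67, 76, 45, 9, 34, 21, 37]
insert 56:
  append 56 at index 11 → [106, 98, 84, 97, 67, 76, 45, 9, 34, 21, 37, 56] (no swap needed)
extract-max → returns 106:
  remove root 106; move last element 56 to root → [56, 98, 84, 97, 67, 76, 45, 9, 34, 21, 37]
  56 vs larger child 98 at index 1, swap → [98, 56, 84, 97, 67, 76, 45, 9, 34, 21, 37]
  56 vs larger child 97 at index 3, swap → [98, 97, 84, 56, 67, 76, 45, 9, 34, 21, 37]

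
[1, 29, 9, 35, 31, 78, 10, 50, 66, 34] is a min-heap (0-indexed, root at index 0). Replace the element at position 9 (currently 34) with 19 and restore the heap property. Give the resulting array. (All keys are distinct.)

[1, 19, 9, 35, 29, 78, 10, 50, 66, 31]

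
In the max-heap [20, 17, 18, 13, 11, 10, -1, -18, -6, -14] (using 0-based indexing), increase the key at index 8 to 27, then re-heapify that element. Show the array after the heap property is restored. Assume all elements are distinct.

[27, 20, 18, 17, 11, 10, -1, -18, 13, -14]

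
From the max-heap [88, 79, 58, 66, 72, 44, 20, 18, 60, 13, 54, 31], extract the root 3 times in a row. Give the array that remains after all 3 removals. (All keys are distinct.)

extract-max #1 returns 88:
  remove root 88; move last element 31 to root → [31, 79, 58, 66, 72, 44, 20, 18, 60, 13, 54]
  31 vs larger child 79 at index 1, swap → [79, 31, 58, 66, 72, 44, 20, 18, 60, 13, 54]
  31 vs larger child 72 at index 4, swap → [79, 72, 58, 66, 31, 44, 20, 18, 60, 13, 54]
  31 vs larger child 54 at index 10, swap → [79, 72, 58, 66, 54, 44, 20, 18, 60, 13, 31]
extract-max #2 returns 79:
  remove root 79; move last element 31 to root → [31, 72, 58, 66, 54, 44, 20, 18, 60, 13]
  31 vs larger child 72 at index 1, swap → [72, 31, 58, 66, 54, 44, 20, 18, 60, 13]
  31 vs larger child 66 at index 3, swap → [72, 66, 58, 31, 54, 44, 20, 18, 60, 13]
  31 vs larger child 60 at index 8, swap → [72, 66, 58, 60, 54, 44, 20, 18, 31, 13]
extract-max #3 returns 72:
  remove root 72; move last element 13 to root → [13, 66, 58, 60, 54, 44, 20, 18, 31]
  13 vs larger child 66 at index 1, swap → [66, 13, 58, 60, 54, 44, 20, 18, 31]
  13 vs larger child 60 at index 3, swap → [66, 60, 58, 13, 54, 44, 20, 18, 31]
  13 vs larger child 31 at index 8, swap → [66, 60, 58, 31, 54, 44, 20, 18, 13]

[66, 60, 58, 31, 54, 44, 20, 18, 13]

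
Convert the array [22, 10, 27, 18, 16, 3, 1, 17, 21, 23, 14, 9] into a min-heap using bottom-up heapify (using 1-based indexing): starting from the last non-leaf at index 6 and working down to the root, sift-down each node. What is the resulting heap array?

sift down from index 6: already satisfies heap property
sift down from index 5:
  16 vs smaller child 14 at index 11, swap → [22, 10, 27, 18, 14, 3, 1, 17, 21, 23, 16, 9]
sift down from index 4:
  18 vs smaller child 17 at index 8, swap → [22, 10, 27, 17, 14, 3, 1, 18, 21, 23, 16, 9]
sift down from index 3:
  27 vs smaller child 1 at index 7, swap → [22, 10, 1, 17, 14, 3, 27, 18, 21, 23, 16, 9]
sift down from index 2: already satisfies heap property
sift down from index 1:
  22 vs smaller child 1 at index 3, swap → [1, 10, 22, 17, 14, 3, 27, 18, 21, 23, 16, 9]
  22 vs smaller child 3 at index 6, swap → [1, 10, 3, 17, 14, 22, 27, 18, 21, 23, 16, 9]
  22 vs only child 9 at index 12, swap → [1, 10, 3, 17, 14, 9, 27, 18, 21, 23, 16, 22]

[1, 10, 3, 17, 14, 9, 27, 18, 21, 23, 16, 22]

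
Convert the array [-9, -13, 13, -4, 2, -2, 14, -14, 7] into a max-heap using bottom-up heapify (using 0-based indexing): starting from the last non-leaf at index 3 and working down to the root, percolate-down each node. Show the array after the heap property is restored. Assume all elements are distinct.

sift down from index 3:
  -4 vs larger child 7 at index 8, swap → [-9, -13, 13, 7, 2, -2, 14, -14, -4]
sift down from index 2:
  13 vs larger child 14 at index 6, swap → [-9, -13, 14, 7, 2, -2, 13, -14, -4]
sift down from index 1:
  -13 vs larger child 7 at index 3, swap → [-9, 7, 14, -13, 2, -2, 13, -14, -4]
  -13 vs larger child -4 at index 8, swap → [-9, 7, 14, -4, 2, -2, 13, -14, -13]
sift down from index 0:
  -9 vs larger child 14 at index 2, swap → [14, 7, -9, -4, 2, -2, 13, -14, -13]
  -9 vs larger child 13 at index 6, swap → [14, 7, 13, -4, 2, -2, -9, -14, -13]

[14, 7, 13, -4, 2, -2, -9, -14, -13]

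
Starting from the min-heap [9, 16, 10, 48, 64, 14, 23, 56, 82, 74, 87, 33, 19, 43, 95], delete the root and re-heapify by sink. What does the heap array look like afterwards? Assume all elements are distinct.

remove root 9; move last element 95 to root → [95, 16, 10, 48, 64, 14, 23, 56, 82, 74, 87, 33, 19, 43]
95 vs smaller child 10 at index 2, swap → [10, 16, 95, 48, 64, 14, 23, 56, 82, 74, 87, 33, 19, 43]
95 vs smaller child 14 at index 5, swap → [10, 16, 14, 48, 64, 95, 23, 56, 82, 74, 87, 33, 19, 43]
95 vs smaller child 19 at index 12, swap → [10, 16, 14, 48, 64, 19, 23, 56, 82, 74, 87, 33, 95, 43]

[10, 16, 14, 48, 64, 19, 23, 56, 82, 74, 87, 33, 95, 43]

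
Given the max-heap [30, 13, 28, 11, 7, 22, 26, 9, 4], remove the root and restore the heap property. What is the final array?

[28, 13, 26, 11, 7, 22, 4, 9]

remove root 30; move last element 4 to root → [4, 13, 28, 11, 7, 22, 26, 9]
4 vs larger child 28 at index 2, swap → [28, 13, 4, 11, 7, 22, 26, 9]
4 vs larger child 26 at index 6, swap → [28, 13, 26, 11, 7, 22, 4, 9]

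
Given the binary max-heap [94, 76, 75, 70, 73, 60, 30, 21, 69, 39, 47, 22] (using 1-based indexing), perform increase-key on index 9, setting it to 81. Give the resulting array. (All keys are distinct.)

set index 9 from 69 to 81 → [94, 76, 75, 70, 73, 60, 30, 21, 81, 39, 47, 22]
81 > parent 70 at index 4, swap → [94, 76, 75, 81, 73, 60, 30, 21, 70, 39, 47, 22]
81 > parent 76 at index 2, swap → [94, 81, 75, 76, 73, 60, 30, 21, 70, 39, 47, 22]

[94, 81, 75, 76, 73, 60, 30, 21, 70, 39, 47, 22]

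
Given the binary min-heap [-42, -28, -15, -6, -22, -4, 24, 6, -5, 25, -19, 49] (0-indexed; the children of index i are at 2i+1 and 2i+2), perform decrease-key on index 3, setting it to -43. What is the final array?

set index 3 from -6 to -43 → [-42, -28, -15, -43, -22, -4, 24, 6, -5, 25, -19, 49]
-43 < parent -28 at index 1, swap → [-42, -43, -15, -28, -22, -4, 24, 6, -5, 25, -19, 49]
-43 < parent -42 at index 0, swap → [-43, -42, -15, -28, -22, -4, 24, 6, -5, 25, -19, 49]

[-43, -42, -15, -28, -22, -4, 24, 6, -5, 25, -19, 49]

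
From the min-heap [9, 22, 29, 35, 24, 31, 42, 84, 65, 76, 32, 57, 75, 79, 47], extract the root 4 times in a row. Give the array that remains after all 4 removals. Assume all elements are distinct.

extract-min #1 returns 9:
  remove root 9; move last element 47 to root → [47, 22, 29, 35, 24, 31, 42, 84, 65, 76, 32, 57, 75, 79]
  47 vs smaller child 22 at index 1, swap → [22, 47, 29, 35, 24, 31, 42, 84, 65, 76, 32, 57, 75, 79]
  47 vs smaller child 24 at index 4, swap → [22, 24, 29, 35, 47, 31, 42, 84, 65, 76, 32, 57, 75, 79]
  47 vs smaller child 32 at index 10, swap → [22, 24, 29, 35, 32, 31, 42, 84, 65, 76, 47, 57, 75, 79]
extract-min #2 returns 22:
  remove root 22; move last element 79 to root → [79, 24, 29, 35, 32, 31, 42, 84, 65, 76, 47, 57, 75]
  79 vs smaller child 24 at index 1, swap → [24, 79, 29, 35, 32, 31, 42, 84, 65, 76, 47, 57, 75]
  79 vs smaller child 32 at index 4, swap → [24, 32, 29, 35, 79, 31, 42, 84, 65, 76, 47, 57, 75]
  79 vs smaller child 47 at index 10, swap → [24, 32, 29, 35, 47, 31, 42, 84, 65, 76, 79, 57, 75]
extract-min #3 returns 24:
  remove root 24; move last element 75 to root → [75, 32, 29, 35, 47, 31, 42, 84, 65, 76, 79, 57]
  75 vs smaller child 29 at index 2, swap → [29, 32, 75, 35, 47, 31, 42, 84, 65, 76, 79, 57]
  75 vs smaller child 31 at index 5, swap → [29, 32, 31, 35, 47, 75, 42, 84, 65, 76, 79, 57]
  75 vs only child 57 at index 11, swap → [29, 32, 31, 35, 47, 57, 42, 84, 65, 76, 79, 75]
extract-min #4 returns 29:
  remove root 29; move last element 75 to root → [75, 32, 31, 35, 47, 57, 42, 84, 65, 76, 79]
  75 vs smaller child 31 at index 2, swap → [31, 32, 75, 35, 47, 57, 42, 84, 65, 76, 79]
  75 vs smaller child 42 at index 6, swap → [31, 32, 42, 35, 47, 57, 75, 84, 65, 76, 79]

[31, 32, 42, 35, 47, 57, 75, 84, 65, 76, 79]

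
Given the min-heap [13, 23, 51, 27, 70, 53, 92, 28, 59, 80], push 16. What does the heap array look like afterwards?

[13, 16, 51, 27, 23, 53, 92, 28, 59, 80, 70]

append 16 at index 10 → [13, 23, 51, 27, 70, 53, 92, 28, 59, 80, 16]
16 < parent 70 at index 4, swap → [13, 23, 51, 27, 16, 53, 92, 28, 59, 80, 70]
16 < parent 23 at index 1, swap → [13, 16, 51, 27, 23, 53, 92, 28, 59, 80, 70]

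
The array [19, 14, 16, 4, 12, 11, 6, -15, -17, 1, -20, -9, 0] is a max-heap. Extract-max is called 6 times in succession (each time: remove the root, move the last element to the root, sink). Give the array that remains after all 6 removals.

[4, 1, 0, -15, -20, -17, -9]

extract-max #1 returns 19:
  remove root 19; move last element 0 to root → [0, 14, 16, 4, 12, 11, 6, -15, -17, 1, -20, -9]
  0 vs larger child 16 at index 2, swap → [16, 14, 0, 4, 12, 11, 6, -15, -17, 1, -20, -9]
  0 vs larger child 11 at index 5, swap → [16, 14, 11, 4, 12, 0, 6, -15, -17, 1, -20, -9]
extract-max #2 returns 16:
  remove root 16; move last element -9 to root → [-9, 14, 11, 4, 12, 0, 6, -15, -17, 1, -20]
  -9 vs larger child 14 at index 1, swap → [14, -9, 11, 4, 12, 0, 6, -15, -17, 1, -20]
  -9 vs larger child 12 at index 4, swap → [14, 12, 11, 4, -9, 0, 6, -15, -17, 1, -20]
  -9 vs larger child 1 at index 9, swap → [14, 12, 11, 4, 1, 0, 6, -15, -17, -9, -20]
extract-max #3 returns 14:
  remove root 14; move last element -20 to root → [-20, 12, 11, 4, 1, 0, 6, -15, -17, -9]
  -20 vs larger child 12 at index 1, swap → [12, -20, 11, 4, 1, 0, 6, -15, -17, -9]
  -20 vs larger child 4 at index 3, swap → [12, 4, 11, -20, 1, 0, 6, -15, -17, -9]
  -20 vs larger child -15 at index 7, swap → [12, 4, 11, -15, 1, 0, 6, -20, -17, -9]
extract-max #4 returns 12:
  remove root 12; move last element -9 to root → [-9, 4, 11, -15, 1, 0, 6, -20, -17]
  -9 vs larger child 11 at index 2, swap → [11, 4, -9, -15, 1, 0, 6, -20, -17]
  -9 vs larger child 6 at index 6, swap → [11, 4, 6, -15, 1, 0, -9, -20, -17]
extract-max #5 returns 11:
  remove root 11; move last element -17 to root → [-17, 4, 6, -15, 1, 0, -9, -20]
  -17 vs larger child 6 at index 2, swap → [6, 4, -17, -15, 1, 0, -9, -20]
  -17 vs larger child 0 at index 5, swap → [6, 4, 0, -15, 1, -17, -9, -20]
extract-max #6 returns 6:
  remove root 6; move last element -20 to root → [-20, 4, 0, -15, 1, -17, -9]
  -20 vs larger child 4 at index 1, swap → [4, -20, 0, -15, 1, -17, -9]
  -20 vs larger child 1 at index 4, swap → [4, 1, 0, -15, -20, -17, -9]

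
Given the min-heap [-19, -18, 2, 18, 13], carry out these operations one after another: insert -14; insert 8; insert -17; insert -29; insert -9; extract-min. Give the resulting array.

[-19, -18, -14, -17, -9, 2, 8, 18, 13]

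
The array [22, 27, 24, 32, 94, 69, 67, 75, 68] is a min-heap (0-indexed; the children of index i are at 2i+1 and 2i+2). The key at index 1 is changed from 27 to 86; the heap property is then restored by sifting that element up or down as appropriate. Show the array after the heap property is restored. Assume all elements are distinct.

[22, 32, 24, 68, 94, 69, 67, 75, 86]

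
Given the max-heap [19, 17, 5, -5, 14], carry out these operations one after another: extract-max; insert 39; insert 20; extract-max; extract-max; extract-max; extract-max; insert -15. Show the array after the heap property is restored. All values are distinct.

[5, -5, -15]

extract-max → returns 19:
  remove root 19; move last element 14 to root → [14, 17, 5, -5]
  14 vs larger child 17 at index 1, swap → [17, 14, 5, -5]
insert 39:
  append 39 at index 4 → [17, 14, 5, -5, 39]
  39 > parent 14 at index 1, swap → [17, 39, 5, -5, 14]
  39 > parent 17 at index 0, swap → [39, 17, 5, -5, 14]
insert 20:
  append 20 at index 5 → [39, 17, 5, -5, 14, 20]
  20 > parent 5 at index 2, swap → [39, 17, 20, -5, 14, 5]
extract-max → returns 39:
  remove root 39; move last element 5 to root → [5, 17, 20, -5, 14]
  5 vs larger child 20 at index 2, swap → [20, 17, 5, -5, 14]
extract-max → returns 20:
  remove root 20; move last element 14 to root → [14, 17, 5, -5]
  14 vs larger child 17 at index 1, swap → [17, 14, 5, -5]
extract-max → returns 17:
  remove root 17; move last element -5 to root → [-5, 14, 5]
  -5 vs larger child 14 at index 1, swap → [14, -5, 5]
extract-max → returns 14:
  remove root 14; move last element 5 to root → [5, -5] (no swap needed)
insert -15:
  append -15 at index 2 → [5, -5, -15] (no swap needed)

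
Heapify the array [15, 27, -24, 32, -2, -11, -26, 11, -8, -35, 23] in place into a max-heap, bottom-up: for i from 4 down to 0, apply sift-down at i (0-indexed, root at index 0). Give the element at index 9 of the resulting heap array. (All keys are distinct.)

sift down from index 4:
  -2 vs larger child 23 at index 10, swap → [15, 27, -24, 32, 23, -11, -26, 11, -8, -35, -2]
sift down from index 3: already satisfies heap property
sift down from index 2:
  -24 vs larger child -11 at index 5, swap → [15, 27, -11, 32, 23, -24, -26, 11, -8, -35, -2]
sift down from index 1:
  27 vs larger child 32 at index 3, swap → [15, 32, -11, 27, 23, -24, -26, 11, -8, -35, -2]
sift down from index 0:
  15 vs larger child 32 at index 1, swap → [32, 15, -11, 27, 23, -24, -26, 11, -8, -35, -2]
  15 vs larger child 27 at index 3, swap → [32, 27, -11, 15, 23, -24, -26, 11, -8, -35, -2]
resulting array: [32, 27, -11, 15, 23, -24, -26, 11, -8, -35, -2]

-35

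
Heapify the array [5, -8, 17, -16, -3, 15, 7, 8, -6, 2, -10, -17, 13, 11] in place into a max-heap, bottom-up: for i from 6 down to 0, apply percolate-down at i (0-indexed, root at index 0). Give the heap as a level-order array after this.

sift down from index 6:
  7 vs only child 11 at index 13, swap → [5, -8, 17, -16, -3, 15, 11, 8, -6, 2, -10, -17, 13, 7]
sift down from index 5: already satisfies heap property
sift down from index 4:
  -3 vs larger child 2 at index 9, swap → [5, -8, 17, -16, 2, 15, 11, 8, -6, -3, -10, -17, 13, 7]
sift down from index 3:
  -16 vs larger child 8 at index 7, swap → [5, -8, 17, 8, 2, 15, 11, -16, -6, -3, -10, -17, 13, 7]
sift down from index 2: already satisfies heap property
sift down from index 1:
  -8 vs larger child 8 at index 3, swap → [5, 8, 17, -8, 2, 15, 11, -16, -6, -3, -10, -17, 13, 7]
  -8 vs larger child -6 at index 8, swap → [5, 8, 17, -6, 2, 15, 11, -16, -8, -3, -10, -17, 13, 7]
sift down from index 0:
  5 vs larger child 17 at index 2, swap → [17, 8, 5, -6, 2, 15, 11, -16, -8, -3, -10, -17, 13, 7]
  5 vs larger child 15 at index 5, swap → [17, 8, 15, -6, 2, 5, 11, -16, -8, -3, -10, -17, 13, 7]
  5 vs larger child 13 at index 12, swap → [17, 8, 15, -6, 2, 13, 11, -16, -8, -3, -10, -17, 5, 7]

[17, 8, 15, -6, 2, 13, 11, -16, -8, -3, -10, -17, 5, 7]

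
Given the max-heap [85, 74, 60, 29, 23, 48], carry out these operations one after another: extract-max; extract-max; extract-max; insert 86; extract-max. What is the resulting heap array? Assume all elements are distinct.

extract-max → returns 85:
  remove root 85; move last element 48 to root → [48, 74, 60, 29, 23]
  48 vs larger child 74 at index 1, swap → [74, 48, 60, 29, 23]
extract-max → returns 74:
  remove root 74; move last element 23 to root → [23, 48, 60, 29]
  23 vs larger child 60 at index 2, swap → [60, 48, 23, 29]
extract-max → returns 60:
  remove root 60; move last element 29 to root → [29, 48, 23]
  29 vs larger child 48 at index 1, swap → [48, 29, 23]
insert 86:
  append 86 at index 3 → [48, 29, 23, 86]
  86 > parent 29 at index 1, swap → [48, 86, 23, 29]
  86 > parent 48 at index 0, swap → [86, 48, 23, 29]
extract-max → returns 86:
  remove root 86; move last element 29 to root → [29, 48, 23]
  29 vs larger child 48 at index 1, swap → [48, 29, 23]

[48, 29, 23]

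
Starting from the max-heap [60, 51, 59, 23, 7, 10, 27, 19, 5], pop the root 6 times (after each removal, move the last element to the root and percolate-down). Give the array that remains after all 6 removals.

extract-max #1 returns 60:
  remove root 60; move last element 5 to root → [5, 51, 59, 23, 7, 10, 27, 19]
  5 vs larger child 59 at index 2, swap → [59, 51, 5, 23, 7, 10, 27, 19]
  5 vs larger child 27 at index 6, swap → [59, 51, 27, 23, 7, 10, 5, 19]
extract-max #2 returns 59:
  remove root 59; move last element 19 to root → [19, 51, 27, 23, 7, 10, 5]
  19 vs larger child 51 at index 1, swap → [51, 19, 27, 23, 7, 10, 5]
  19 vs larger child 23 at index 3, swap → [51, 23, 27, 19, 7, 10, 5]
extract-max #3 returns 51:
  remove root 51; move last element 5 to root → [5, 23, 27, 19, 7, 10]
  5 vs larger child 27 at index 2, swap → [27, 23, 5, 19, 7, 10]
  5 vs only child 10 at index 5, swap → [27, 23, 10, 19, 7, 5]
extract-max #4 returns 27:
  remove root 27; move last element 5 to root → [5, 23, 10, 19, 7]
  5 vs larger child 23 at index 1, swap → [23, 5, 10, 19, 7]
  5 vs larger child 19 at index 3, swap → [23, 19, 10, 5, 7]
extract-max #5 returns 23:
  remove root 23; move last element 7 to root → [7, 19, 10, 5]
  7 vs larger child 19 at index 1, swap → [19, 7, 10, 5]
extract-max #6 returns 19:
  remove root 19; move last element 5 to root → [5, 7, 10]
  5 vs larger child 10 at index 2, swap → [10, 7, 5]

[10, 7, 5]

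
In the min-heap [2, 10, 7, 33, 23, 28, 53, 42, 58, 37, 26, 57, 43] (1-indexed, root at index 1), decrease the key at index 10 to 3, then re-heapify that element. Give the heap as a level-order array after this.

set index 10 from 37 to 3 → [2, 10, 7, 33, 23, 28, 53, 42, 58, 3, 26, 57, 43]
3 < parent 23 at index 5, swap → [2, 10, 7, 33, 3, 28, 53, 42, 58, 23, 26, 57, 43]
3 < parent 10 at index 2, swap → [2, 3, 7, 33, 10, 28, 53, 42, 58, 23, 26, 57, 43]

[2, 3, 7, 33, 10, 28, 53, 42, 58, 23, 26, 57, 43]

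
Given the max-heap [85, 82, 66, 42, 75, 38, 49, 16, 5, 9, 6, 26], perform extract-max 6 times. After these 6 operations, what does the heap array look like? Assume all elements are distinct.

extract-max #1 returns 85:
  remove root 85; move last element 26 to root → [26, 82, 66, 42, 75, 38, 49, 16, 5, 9, 6]
  26 vs larger child 82 at index 1, swap → [82, 26, 66, 42, 75, 38, 49, 16, 5, 9, 6]
  26 vs larger child 75 at index 4, swap → [82, 75, 66, 42, 26, 38, 49, 16, 5, 9, 6]
extract-max #2 returns 82:
  remove root 82; move last element 6 to root → [6, 75, 66, 42, 26, 38, 49, 16, 5, 9]
  6 vs larger child 75 at index 1, swap → [75, 6, 66, 42, 26, 38, 49, 16, 5, 9]
  6 vs larger child 42 at index 3, swap → [75, 42, 66, 6, 26, 38, 49, 16, 5, 9]
  6 vs larger child 16 at index 7, swap → [75, 42, 66, 16, 26, 38, 49, 6, 5, 9]
extract-max #3 returns 75:
  remove root 75; move last element 9 to root → [9, 42, 66, 16, 26, 38, 49, 6, 5]
  9 vs larger child 66 at index 2, swap → [66, 42, 9, 16, 26, 38, 49, 6, 5]
  9 vs larger child 49 at index 6, swap → [66, 42, 49, 16, 26, 38, 9, 6, 5]
extract-max #4 returns 66:
  remove root 66; move last element 5 to root → [5, 42, 49, 16, 26, 38, 9, 6]
  5 vs larger child 49 at index 2, swap → [49, 42, 5, 16, 26, 38, 9, 6]
  5 vs larger child 38 at index 5, swap → [49, 42, 38, 16, 26, 5, 9, 6]
extract-max #5 returns 49:
  remove root 49; move last element 6 to root → [6, 42, 38, 16, 26, 5, 9]
  6 vs larger child 42 at index 1, swap → [42, 6, 38, 16, 26, 5, 9]
  6 vs larger child 26 at index 4, swap → [42, 26, 38, 16, 6, 5, 9]
extract-max #6 returns 42:
  remove root 42; move last element 9 to root → [9, 26, 38, 16, 6, 5]
  9 vs larger child 38 at index 2, swap → [38, 26, 9, 16, 6, 5]

[38, 26, 9, 16, 6, 5]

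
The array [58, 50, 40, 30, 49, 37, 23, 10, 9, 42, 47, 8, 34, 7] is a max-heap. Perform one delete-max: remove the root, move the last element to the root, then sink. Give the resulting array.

[50, 49, 40, 30, 47, 37, 23, 10, 9, 42, 7, 8, 34]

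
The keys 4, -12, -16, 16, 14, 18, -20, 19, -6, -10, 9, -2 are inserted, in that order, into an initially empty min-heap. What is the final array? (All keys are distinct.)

[-20, -10, -16, 4, -6, -2, -12, 19, 16, 14, 9, 18]

Insert 4:
  append 4 at index 0 → [4] (no swap needed)
Insert -12:
  append -12 at index 1 → [4, -12]
  -12 < parent 4 at index 0, swap → [-12, 4]
Insert -16:
  append -16 at index 2 → [-12, 4, -16]
  -16 < parent -12 at index 0, swap → [-16, 4, -12]
Insert 16:
  append 16 at index 3 → [-16, 4, -12, 16] (no swap needed)
Insert 14:
  append 14 at index 4 → [-16, 4, -12, 16, 14] (no swap needed)
Insert 18:
  append 18 at index 5 → [-16, 4, -12, 16, 14, 18] (no swap needed)
Insert -20:
  append -20 at index 6 → [-16, 4, -12, 16, 14, 18, -20]
  -20 < parent -12 at index 2, swap → [-16, 4, -20, 16, 14, 18, -12]
  -20 < parent -16 at index 0, swap → [-20, 4, -16, 16, 14, 18, -12]
Insert 19:
  append 19 at index 7 → [-20, 4, -16, 16, 14, 18, -12, 19] (no swap needed)
Insert -6:
  append -6 at index 8 → [-20, 4, -16, 16, 14, 18, -12, 19, -6]
  -6 < parent 16 at index 3, swap → [-20, 4, -16, -6, 14, 18, -12, 19, 16]
  -6 < parent 4 at index 1, swap → [-20, -6, -16, 4, 14, 18, -12, 19, 16]
Insert -10:
  append -10 at index 9 → [-20, -6, -16, 4, 14, 18, -12, 19, 16, -10]
  -10 < parent 14 at index 4, swap → [-20, -6, -16, 4, -10, 18, -12, 19, 16, 14]
  -10 < parent -6 at index 1, swap → [-20, -10, -16, 4, -6, 18, -12, 19, 16, 14]
Insert 9:
  append 9 at index 10 → [-20, -10, -16, 4, -6, 18, -12, 19, 16, 14, 9] (no swap needed)
Insert -2:
  append -2 at index 11 → [-20, -10, -16, 4, -6, 18, -12, 19, 16, 14, 9, -2]
  -2 < parent 18 at index 5, swap → [-20, -10, -16, 4, -6, -2, -12, 19, 16, 14, 9, 18]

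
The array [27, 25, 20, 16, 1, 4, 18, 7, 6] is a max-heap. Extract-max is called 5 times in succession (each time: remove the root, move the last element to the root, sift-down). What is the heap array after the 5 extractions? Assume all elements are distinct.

extract-max #1 returns 27:
  remove root 27; move last element 6 to root → [6, 25, 20, 16, 1, 4, 18, 7]
  6 vs larger child 25 at index 1, swap → [25, 6, 20, 16, 1, 4, 18, 7]
  6 vs larger child 16 at index 3, swap → [25, 16, 20, 6, 1, 4, 18, 7]
  6 vs only child 7 at index 7, swap → [25, 16, 20, 7, 1, 4, 18, 6]
extract-max #2 returns 25:
  remove root 25; move last element 6 to root → [6, 16, 20, 7, 1, 4, 18]
  6 vs larger child 20 at index 2, swap → [20, 16, 6, 7, 1, 4, 18]
  6 vs larger child 18 at index 6, swap → [20, 16, 18, 7, 1, 4, 6]
extract-max #3 returns 20:
  remove root 20; move last element 6 to root → [6, 16, 18, 7, 1, 4]
  6 vs larger child 18 at index 2, swap → [18, 16, 6, 7, 1, 4]
extract-max #4 returns 18:
  remove root 18; move last element 4 to root → [4, 16, 6, 7, 1]
  4 vs larger child 16 at index 1, swap → [16, 4, 6, 7, 1]
  4 vs larger child 7 at index 3, swap → [16, 7, 6, 4, 1]
extract-max #5 returns 16:
  remove root 16; move last element 1 to root → [1, 7, 6, 4]
  1 vs larger child 7 at index 1, swap → [7, 1, 6, 4]
  1 vs only child 4 at index 3, swap → [7, 4, 6, 1]

[7, 4, 6, 1]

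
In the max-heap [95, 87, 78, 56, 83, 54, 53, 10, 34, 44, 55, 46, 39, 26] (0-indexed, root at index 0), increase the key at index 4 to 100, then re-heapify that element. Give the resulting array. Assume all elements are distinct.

set index 4 from 83 to 100 → [95, 87, 78, 56, 100, 54, 53, 10, 34, 44, 55, 46, 39, 26]
100 > parent 87 at index 1, swap → [95, 100, 78, 56, 87, 54, 53, 10, 34, 44, 55, 46, 39, 26]
100 > parent 95 at index 0, swap → [100, 95, 78, 56, 87, 54, 53, 10, 34, 44, 55, 46, 39, 26]

[100, 95, 78, 56, 87, 54, 53, 10, 34, 44, 55, 46, 39, 26]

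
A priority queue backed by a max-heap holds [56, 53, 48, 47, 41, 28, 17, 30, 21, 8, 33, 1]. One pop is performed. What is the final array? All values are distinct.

[53, 47, 48, 30, 41, 28, 17, 1, 21, 8, 33]

remove root 56; move last element 1 to root → [1, 53, 48, 47, 41, 28, 17, 30, 21, 8, 33]
1 vs larger child 53 at index 1, swap → [53, 1, 48, 47, 41, 28, 17, 30, 21, 8, 33]
1 vs larger child 47 at index 3, swap → [53, 47, 48, 1, 41, 28, 17, 30, 21, 8, 33]
1 vs larger child 30 at index 7, swap → [53, 47, 48, 30, 41, 28, 17, 1, 21, 8, 33]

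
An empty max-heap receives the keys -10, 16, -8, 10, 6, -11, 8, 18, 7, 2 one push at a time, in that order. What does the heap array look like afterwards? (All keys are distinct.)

[18, 16, 8, 10, 6, -11, -8, -10, 7, 2]

Insert -10:
  append -10 at index 0 → [-10] (no swap needed)
Insert 16:
  append 16 at index 1 → [-10, 16]
  16 > parent -10 at index 0, swap → [16, -10]
Insert -8:
  append -8 at index 2 → [16, -10, -8] (no swap needed)
Insert 10:
  append 10 at index 3 → [16, -10, -8, 10]
  10 > parent -10 at index 1, swap → [16, 10, -8, -10]
Insert 6:
  append 6 at index 4 → [16, 10, -8, -10, 6] (no swap needed)
Insert -11:
  append -11 at index 5 → [16, 10, -8, -10, 6, -11] (no swap needed)
Insert 8:
  append 8 at index 6 → [16, 10, -8, -10, 6, -11, 8]
  8 > parent -8 at index 2, swap → [16, 10, 8, -10, 6, -11, -8]
Insert 18:
  append 18 at index 7 → [16, 10, 8, -10, 6, -11, -8, 18]
  18 > parent -10 at index 3, swap → [16, 10, 8, 18, 6, -11, -8, -10]
  18 > parent 10 at index 1, swap → [16, 18, 8, 10, 6, -11, -8, -10]
  18 > parent 16 at index 0, swap → [18, 16, 8, 10, 6, -11, -8, -10]
Insert 7:
  append 7 at index 8 → [18, 16, 8, 10, 6, -11, -8, -10, 7] (no swap needed)
Insert 2:
  append 2 at index 9 → [18, 16, 8, 10, 6, -11, -8, -10, 7, 2] (no swap needed)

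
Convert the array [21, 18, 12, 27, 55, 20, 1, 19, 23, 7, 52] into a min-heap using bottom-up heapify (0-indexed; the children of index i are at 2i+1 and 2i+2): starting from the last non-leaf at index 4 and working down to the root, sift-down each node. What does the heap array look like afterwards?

[1, 7, 12, 19, 18, 20, 21, 27, 23, 55, 52]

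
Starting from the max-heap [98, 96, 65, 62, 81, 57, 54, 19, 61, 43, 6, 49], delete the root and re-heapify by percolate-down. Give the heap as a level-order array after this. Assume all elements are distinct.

remove root 98; move last element 49 to root → [49, 96, 65, 62, 81, 57, 54, 19, 61, 43, 6]
49 vs larger child 96 at index 1, swap → [96, 49, 65, 62, 81, 57, 54, 19, 61, 43, 6]
49 vs larger child 81 at index 4, swap → [96, 81, 65, 62, 49, 57, 54, 19, 61, 43, 6]

[96, 81, 65, 62, 49, 57, 54, 19, 61, 43, 6]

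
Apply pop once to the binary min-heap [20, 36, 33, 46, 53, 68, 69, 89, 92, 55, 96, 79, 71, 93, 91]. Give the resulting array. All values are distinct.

[33, 36, 68, 46, 53, 71, 69, 89, 92, 55, 96, 79, 91, 93]

remove root 20; move last element 91 to root → [91, 36, 33, 46, 53, 68, 69, 89, 92, 55, 96, 79, 71, 93]
91 vs smaller child 33 at index 2, swap → [33, 36, 91, 46, 53, 68, 69, 89, 92, 55, 96, 79, 71, 93]
91 vs smaller child 68 at index 5, swap → [33, 36, 68, 46, 53, 91, 69, 89, 92, 55, 96, 79, 71, 93]
91 vs smaller child 71 at index 12, swap → [33, 36, 68, 46, 53, 71, 69, 89, 92, 55, 96, 79, 91, 93]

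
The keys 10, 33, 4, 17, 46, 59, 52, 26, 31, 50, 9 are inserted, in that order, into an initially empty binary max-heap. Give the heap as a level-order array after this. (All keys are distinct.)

Insert 10:
  append 10 at index 0 → [10] (no swap needed)
Insert 33:
  append 33 at index 1 → [10, 33]
  33 > parent 10 at index 0, swap → [33, 10]
Insert 4:
  append 4 at index 2 → [33, 10, 4] (no swap needed)
Insert 17:
  append 17 at index 3 → [33, 10, 4, 17]
  17 > parent 10 at index 1, swap → [33, 17, 4, 10]
Insert 46:
  append 46 at index 4 → [33, 17, 4, 10, 46]
  46 > parent 17 at index 1, swap → [33, 46, 4, 10, 17]
  46 > parent 33 at index 0, swap → [46, 33, 4, 10, 17]
Insert 59:
  append 59 at index 5 → [46, 33, 4, 10, 17, 59]
  59 > parent 4 at index 2, swap → [46, 33, 59, 10, 17, 4]
  59 > parent 46 at index 0, swap → [59, 33, 46, 10, 17, 4]
Insert 52:
  append 52 at index 6 → [59, 33, 46, 10, 17, 4, 52]
  52 > parent 46 at index 2, swap → [59, 33, 52, 10, 17, 4, 46]
Insert 26:
  append 26 at index 7 → [59, 33, 52, 10, 17, 4, 46, 26]
  26 > parent 10 at index 3, swap → [59, 33, 52, 26, 17, 4, 46, 10]
Insert 31:
  append 31 at index 8 → [59, 33, 52, 26, 17, 4, 46, 10, 31]
  31 > parent 26 at index 3, swap → [59, 33, 52, 31, 17, 4, 46, 10, 26]
Insert 50:
  append 50 at index 9 → [59, 33, 52, 31, 17, 4, 46, 10, 26, 50]
  50 > parent 17 at index 4, swap → [59, 33, 52, 31, 50, 4, 46, 10, 26, 17]
  50 > parent 33 at index 1, swap → [59, 50, 52, 31, 33, 4, 46, 10, 26, 17]
Insert 9:
  append 9 at index 10 → [59, 50, 52, 31, 33, 4, 46, 10, 26, 17, 9] (no swap needed)

[59, 50, 52, 31, 33, 4, 46, 10, 26, 17, 9]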